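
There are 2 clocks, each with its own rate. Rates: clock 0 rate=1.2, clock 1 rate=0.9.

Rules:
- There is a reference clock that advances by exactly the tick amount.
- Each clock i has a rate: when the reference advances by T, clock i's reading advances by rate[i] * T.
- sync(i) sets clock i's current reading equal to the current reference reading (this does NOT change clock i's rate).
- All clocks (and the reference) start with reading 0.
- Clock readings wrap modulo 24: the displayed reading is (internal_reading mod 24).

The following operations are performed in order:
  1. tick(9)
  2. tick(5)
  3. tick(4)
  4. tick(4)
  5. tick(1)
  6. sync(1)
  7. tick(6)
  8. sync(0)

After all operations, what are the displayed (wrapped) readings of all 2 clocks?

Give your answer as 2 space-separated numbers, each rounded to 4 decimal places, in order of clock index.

Answer: 5.0000 4.4000

Derivation:
After op 1 tick(9): ref=9.0000 raw=[10.8000 8.1000]
After op 2 tick(5): ref=14.0000 raw=[16.8000 12.6000]
After op 3 tick(4): ref=18.0000 raw=[21.6000 16.2000]
After op 4 tick(4): ref=22.0000 raw=[26.4000 19.8000]
After op 5 tick(1): ref=23.0000 raw=[27.6000 20.7000]
After op 6 sync(1): ref=23.0000 raw=[27.6000 23.0000]
After op 7 tick(6): ref=29.0000 raw=[34.8000 28.4000]
After op 8 sync(0): ref=29.0000 raw=[29.0000 28.4000]
Wrap final raw readings (mod 24): 29.0000 mod 24 = 5.0000; 28.4000 mod 24 = 4.4000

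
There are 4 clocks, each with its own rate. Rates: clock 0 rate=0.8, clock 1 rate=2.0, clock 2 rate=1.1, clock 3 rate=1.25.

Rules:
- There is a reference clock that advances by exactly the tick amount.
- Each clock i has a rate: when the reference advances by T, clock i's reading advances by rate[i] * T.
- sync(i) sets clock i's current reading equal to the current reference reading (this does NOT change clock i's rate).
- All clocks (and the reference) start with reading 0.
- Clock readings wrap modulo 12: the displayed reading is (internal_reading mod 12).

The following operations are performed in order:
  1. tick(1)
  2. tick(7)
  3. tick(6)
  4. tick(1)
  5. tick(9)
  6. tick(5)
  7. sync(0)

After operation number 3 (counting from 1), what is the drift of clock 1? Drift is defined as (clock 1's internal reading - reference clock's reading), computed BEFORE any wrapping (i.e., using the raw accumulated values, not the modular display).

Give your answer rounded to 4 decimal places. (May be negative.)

Answer: 14.0000

Derivation:
After op 1 tick(1): ref=1.0000 raw=[0.8000 2.0000 1.1000 1.2500]
After op 2 tick(7): ref=8.0000 raw=[6.4000 16.0000 8.8000 10.0000]
After op 3 tick(6): ref=14.0000 raw=[11.2000 28.0000 15.4000 17.5000]
Drift of clock 1 after op 3: 28.0000 - 14.0000 = 14.0000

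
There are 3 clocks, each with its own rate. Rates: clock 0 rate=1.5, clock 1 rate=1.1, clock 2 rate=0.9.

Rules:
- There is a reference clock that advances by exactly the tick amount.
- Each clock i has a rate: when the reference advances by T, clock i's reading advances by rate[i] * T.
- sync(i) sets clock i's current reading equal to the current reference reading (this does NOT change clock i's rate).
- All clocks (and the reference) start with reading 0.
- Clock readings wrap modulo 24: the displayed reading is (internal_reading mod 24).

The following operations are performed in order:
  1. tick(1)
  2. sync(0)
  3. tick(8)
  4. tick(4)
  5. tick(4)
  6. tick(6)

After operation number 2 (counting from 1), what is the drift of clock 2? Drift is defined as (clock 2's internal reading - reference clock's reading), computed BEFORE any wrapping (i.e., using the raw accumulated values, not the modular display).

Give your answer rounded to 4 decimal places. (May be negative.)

Answer: -0.1000

Derivation:
After op 1 tick(1): ref=1.0000 raw=[1.5000 1.1000 0.9000]
After op 2 sync(0): ref=1.0000 raw=[1.0000 1.1000 0.9000]
Drift of clock 2 after op 2: 0.9000 - 1.0000 = -0.1000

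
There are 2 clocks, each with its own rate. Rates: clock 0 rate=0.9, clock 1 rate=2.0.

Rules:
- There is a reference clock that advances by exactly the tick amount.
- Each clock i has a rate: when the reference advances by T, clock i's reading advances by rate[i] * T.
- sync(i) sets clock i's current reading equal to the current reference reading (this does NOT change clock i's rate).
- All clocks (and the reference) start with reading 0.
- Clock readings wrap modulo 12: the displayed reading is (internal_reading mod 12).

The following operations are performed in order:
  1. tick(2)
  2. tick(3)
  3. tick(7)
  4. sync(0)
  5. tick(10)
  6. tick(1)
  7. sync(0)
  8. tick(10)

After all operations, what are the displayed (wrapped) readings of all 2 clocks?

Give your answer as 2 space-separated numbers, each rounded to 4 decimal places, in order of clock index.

After op 1 tick(2): ref=2.0000 raw=[1.8000 4.0000]
After op 2 tick(3): ref=5.0000 raw=[4.5000 10.0000]
After op 3 tick(7): ref=12.0000 raw=[10.8000 24.0000]
After op 4 sync(0): ref=12.0000 raw=[12.0000 24.0000]
After op 5 tick(10): ref=22.0000 raw=[21.0000 44.0000]
After op 6 tick(1): ref=23.0000 raw=[21.9000 46.0000]
After op 7 sync(0): ref=23.0000 raw=[23.0000 46.0000]
After op 8 tick(10): ref=33.0000 raw=[32.0000 66.0000]
Wrap final raw readings (mod 12): 32.0000 mod 12 = 8.0000; 66.0000 mod 12 = 6.0000

Answer: 8.0000 6.0000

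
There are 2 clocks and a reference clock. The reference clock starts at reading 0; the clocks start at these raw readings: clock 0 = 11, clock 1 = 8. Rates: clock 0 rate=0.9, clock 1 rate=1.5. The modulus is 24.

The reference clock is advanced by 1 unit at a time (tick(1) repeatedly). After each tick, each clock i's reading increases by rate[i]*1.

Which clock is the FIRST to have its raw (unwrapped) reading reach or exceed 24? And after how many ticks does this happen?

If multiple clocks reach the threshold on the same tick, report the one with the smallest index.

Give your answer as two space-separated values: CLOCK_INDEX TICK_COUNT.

clock 0: start=11, rate=0.9, needs 24-11 = 13; ticks = ceil(13/0.9) = ceil(14.4444) = 15; reading at tick 15 = 11 + 0.9*15 = 24.5000
clock 1: start=8, rate=1.5, needs 24-8 = 16; ticks = ceil(16/1.5) = ceil(10.6667) = 11; reading at tick 11 = 8 + 1.5*11 = 24.5000
Minimum tick count = 11; winners = [1]; smallest index = 1

Answer: 1 11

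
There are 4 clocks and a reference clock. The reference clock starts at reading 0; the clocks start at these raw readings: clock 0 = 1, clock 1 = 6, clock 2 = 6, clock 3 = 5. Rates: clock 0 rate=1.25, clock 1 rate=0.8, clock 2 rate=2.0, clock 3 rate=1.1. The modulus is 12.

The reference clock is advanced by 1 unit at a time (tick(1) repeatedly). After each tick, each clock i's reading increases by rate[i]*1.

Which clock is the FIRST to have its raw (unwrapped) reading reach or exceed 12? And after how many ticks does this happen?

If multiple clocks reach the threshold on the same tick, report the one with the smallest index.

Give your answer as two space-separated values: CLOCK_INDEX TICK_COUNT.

clock 0: start=1, rate=1.25, needs 12-1 = 11; ticks = ceil(11/1.25) = ceil(8.8000) = 9; reading at tick 9 = 1 + 1.25*9 = 12.2500
clock 1: start=6, rate=0.8, needs 12-6 = 6; ticks = ceil(6/0.8) = ceil(7.5000) = 8; reading at tick 8 = 6 + 0.8*8 = 12.4000
clock 2: start=6, rate=2.0, needs 12-6 = 6; ticks = ceil(6/2.0) = ceil(3.0000) = 3; reading at tick 3 = 6 + 2.0*3 = 12.0000
clock 3: start=5, rate=1.1, needs 12-5 = 7; ticks = ceil(7/1.1) = ceil(6.3636) = 7; reading at tick 7 = 5 + 1.1*7 = 12.7000
Minimum tick count = 3; winners = [2]; smallest index = 2

Answer: 2 3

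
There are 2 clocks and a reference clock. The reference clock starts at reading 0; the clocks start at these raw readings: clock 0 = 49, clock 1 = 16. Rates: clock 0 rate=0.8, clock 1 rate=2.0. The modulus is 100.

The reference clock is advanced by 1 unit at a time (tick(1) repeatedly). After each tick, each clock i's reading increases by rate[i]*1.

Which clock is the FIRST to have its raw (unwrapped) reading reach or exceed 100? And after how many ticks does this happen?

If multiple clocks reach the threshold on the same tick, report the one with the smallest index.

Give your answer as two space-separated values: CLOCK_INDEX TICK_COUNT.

Answer: 1 42

Derivation:
clock 0: start=49, rate=0.8, needs 100-49 = 51; ticks = ceil(51/0.8) = ceil(63.7500) = 64; reading at tick 64 = 49 + 0.8*64 = 100.2000
clock 1: start=16, rate=2.0, needs 100-16 = 84; ticks = ceil(84/2.0) = ceil(42.0000) = 42; reading at tick 42 = 16 + 2.0*42 = 100.0000
Minimum tick count = 42; winners = [1]; smallest index = 1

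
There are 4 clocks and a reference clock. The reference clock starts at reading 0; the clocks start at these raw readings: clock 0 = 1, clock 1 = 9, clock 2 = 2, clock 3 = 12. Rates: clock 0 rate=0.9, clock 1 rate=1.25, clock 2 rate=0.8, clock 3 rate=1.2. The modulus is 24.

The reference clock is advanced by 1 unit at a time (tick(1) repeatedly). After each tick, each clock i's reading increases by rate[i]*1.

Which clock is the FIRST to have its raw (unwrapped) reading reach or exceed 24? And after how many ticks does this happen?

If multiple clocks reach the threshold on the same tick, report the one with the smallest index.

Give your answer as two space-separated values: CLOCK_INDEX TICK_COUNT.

Answer: 3 10

Derivation:
clock 0: start=1, rate=0.9, needs 24-1 = 23; ticks = ceil(23/0.9) = ceil(25.5556) = 26; reading at tick 26 = 1 + 0.9*26 = 24.4000
clock 1: start=9, rate=1.25, needs 24-9 = 15; ticks = ceil(15/1.25) = ceil(12.0000) = 12; reading at tick 12 = 9 + 1.25*12 = 24.0000
clock 2: start=2, rate=0.8, needs 24-2 = 22; ticks = ceil(22/0.8) = ceil(27.5000) = 28; reading at tick 28 = 2 + 0.8*28 = 24.4000
clock 3: start=12, rate=1.2, needs 24-12 = 12; ticks = ceil(12/1.2) = ceil(10.0000) = 10; reading at tick 10 = 12 + 1.2*10 = 24.0000
Minimum tick count = 10; winners = [3]; smallest index = 3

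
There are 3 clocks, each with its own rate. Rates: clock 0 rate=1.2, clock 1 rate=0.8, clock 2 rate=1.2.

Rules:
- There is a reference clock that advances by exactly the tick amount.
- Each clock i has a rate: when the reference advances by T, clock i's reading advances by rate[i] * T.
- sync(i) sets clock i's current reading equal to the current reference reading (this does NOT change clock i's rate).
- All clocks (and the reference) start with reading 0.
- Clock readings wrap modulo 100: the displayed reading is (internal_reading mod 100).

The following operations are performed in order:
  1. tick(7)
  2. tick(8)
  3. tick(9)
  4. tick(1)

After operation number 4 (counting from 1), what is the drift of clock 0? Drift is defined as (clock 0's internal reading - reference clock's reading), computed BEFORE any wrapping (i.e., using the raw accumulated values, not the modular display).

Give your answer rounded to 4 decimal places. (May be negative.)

After op 1 tick(7): ref=7.0000 raw=[8.4000 5.6000 8.4000]
After op 2 tick(8): ref=15.0000 raw=[18.0000 12.0000 18.0000]
After op 3 tick(9): ref=24.0000 raw=[28.8000 19.2000 28.8000]
After op 4 tick(1): ref=25.0000 raw=[30.0000 20.0000 30.0000]
Drift of clock 0 after op 4: 30.0000 - 25.0000 = 5.0000

Answer: 5.0000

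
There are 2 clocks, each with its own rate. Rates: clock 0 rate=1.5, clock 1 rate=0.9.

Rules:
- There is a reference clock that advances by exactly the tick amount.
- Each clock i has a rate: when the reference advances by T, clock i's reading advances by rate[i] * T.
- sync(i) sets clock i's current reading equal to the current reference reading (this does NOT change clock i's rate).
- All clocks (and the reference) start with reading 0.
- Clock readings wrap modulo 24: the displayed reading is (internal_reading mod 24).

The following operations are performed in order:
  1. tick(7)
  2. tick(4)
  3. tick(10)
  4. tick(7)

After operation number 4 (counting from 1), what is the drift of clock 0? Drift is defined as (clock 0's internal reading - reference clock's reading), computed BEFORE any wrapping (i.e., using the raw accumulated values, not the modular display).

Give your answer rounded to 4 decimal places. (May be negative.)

After op 1 tick(7): ref=7.0000 raw=[10.5000 6.3000]
After op 2 tick(4): ref=11.0000 raw=[16.5000 9.9000]
After op 3 tick(10): ref=21.0000 raw=[31.5000 18.9000]
After op 4 tick(7): ref=28.0000 raw=[42.0000 25.2000]
Drift of clock 0 after op 4: 42.0000 - 28.0000 = 14.0000

Answer: 14.0000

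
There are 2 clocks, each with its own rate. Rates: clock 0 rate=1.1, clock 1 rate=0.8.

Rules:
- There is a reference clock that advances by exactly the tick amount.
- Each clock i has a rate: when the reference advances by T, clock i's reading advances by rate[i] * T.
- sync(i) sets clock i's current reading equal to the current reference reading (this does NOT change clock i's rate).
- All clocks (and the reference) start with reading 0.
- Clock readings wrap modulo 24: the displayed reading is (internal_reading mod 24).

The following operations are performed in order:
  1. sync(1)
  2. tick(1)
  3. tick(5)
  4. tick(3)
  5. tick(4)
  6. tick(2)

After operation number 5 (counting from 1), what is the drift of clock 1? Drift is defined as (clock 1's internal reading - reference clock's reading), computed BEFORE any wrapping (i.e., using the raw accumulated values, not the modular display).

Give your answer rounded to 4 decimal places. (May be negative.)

After op 1 sync(1): ref=0.0000 raw=[0.0000 0.0000]
After op 2 tick(1): ref=1.0000 raw=[1.1000 0.8000]
After op 3 tick(5): ref=6.0000 raw=[6.6000 4.8000]
After op 4 tick(3): ref=9.0000 raw=[9.9000 7.2000]
After op 5 tick(4): ref=13.0000 raw=[14.3000 10.4000]
Drift of clock 1 after op 5: 10.4000 - 13.0000 = -2.6000

Answer: -2.6000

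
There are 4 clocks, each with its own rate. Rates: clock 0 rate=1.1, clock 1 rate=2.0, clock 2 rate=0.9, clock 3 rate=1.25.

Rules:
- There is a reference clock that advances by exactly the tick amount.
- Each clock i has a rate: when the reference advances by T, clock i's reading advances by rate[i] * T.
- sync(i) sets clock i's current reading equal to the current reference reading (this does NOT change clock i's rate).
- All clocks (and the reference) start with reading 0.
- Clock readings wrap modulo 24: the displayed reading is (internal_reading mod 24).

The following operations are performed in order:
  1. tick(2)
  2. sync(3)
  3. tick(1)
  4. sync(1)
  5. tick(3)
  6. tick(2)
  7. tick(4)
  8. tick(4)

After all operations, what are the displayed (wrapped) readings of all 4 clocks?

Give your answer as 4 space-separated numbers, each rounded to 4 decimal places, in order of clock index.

Answer: 17.6000 5.0000 14.4000 19.5000

Derivation:
After op 1 tick(2): ref=2.0000 raw=[2.2000 4.0000 1.8000 2.5000]
After op 2 sync(3): ref=2.0000 raw=[2.2000 4.0000 1.8000 2.0000]
After op 3 tick(1): ref=3.0000 raw=[3.3000 6.0000 2.7000 3.2500]
After op 4 sync(1): ref=3.0000 raw=[3.3000 3.0000 2.7000 3.2500]
After op 5 tick(3): ref=6.0000 raw=[6.6000 9.0000 5.4000 7.0000]
After op 6 tick(2): ref=8.0000 raw=[8.8000 13.0000 7.2000 9.5000]
After op 7 tick(4): ref=12.0000 raw=[13.2000 21.0000 10.8000 14.5000]
After op 8 tick(4): ref=16.0000 raw=[17.6000 29.0000 14.4000 19.5000]
Wrap final raw readings (mod 24): 17.6000 mod 24 = 17.6000; 29.0000 mod 24 = 5.0000; 14.4000 mod 24 = 14.4000; 19.5000 mod 24 = 19.5000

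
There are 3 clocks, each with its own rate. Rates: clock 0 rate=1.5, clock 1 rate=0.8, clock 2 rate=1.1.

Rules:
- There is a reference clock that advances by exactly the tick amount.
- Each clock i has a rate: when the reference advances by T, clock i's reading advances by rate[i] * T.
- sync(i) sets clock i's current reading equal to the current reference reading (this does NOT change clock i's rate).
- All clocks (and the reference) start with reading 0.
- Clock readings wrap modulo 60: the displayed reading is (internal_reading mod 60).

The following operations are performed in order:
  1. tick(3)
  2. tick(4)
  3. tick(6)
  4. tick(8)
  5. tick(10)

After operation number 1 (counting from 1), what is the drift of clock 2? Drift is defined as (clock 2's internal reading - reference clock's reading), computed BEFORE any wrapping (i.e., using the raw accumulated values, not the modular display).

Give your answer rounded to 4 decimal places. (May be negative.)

Answer: 0.3000

Derivation:
After op 1 tick(3): ref=3.0000 raw=[4.5000 2.4000 3.3000]
Drift of clock 2 after op 1: 3.3000 - 3.0000 = 0.3000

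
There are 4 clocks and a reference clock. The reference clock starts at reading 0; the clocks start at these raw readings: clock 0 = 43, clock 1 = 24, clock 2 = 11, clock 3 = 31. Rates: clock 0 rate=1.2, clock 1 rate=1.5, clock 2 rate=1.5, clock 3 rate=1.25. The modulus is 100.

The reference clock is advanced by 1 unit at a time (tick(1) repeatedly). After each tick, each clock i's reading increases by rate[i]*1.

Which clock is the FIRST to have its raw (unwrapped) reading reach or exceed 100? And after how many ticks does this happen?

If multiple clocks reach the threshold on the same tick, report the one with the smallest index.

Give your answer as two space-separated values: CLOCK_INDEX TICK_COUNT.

clock 0: start=43, rate=1.2, needs 100-43 = 57; ticks = ceil(57/1.2) = ceil(47.5000) = 48; reading at tick 48 = 43 + 1.2*48 = 100.6000
clock 1: start=24, rate=1.5, needs 100-24 = 76; ticks = ceil(76/1.5) = ceil(50.6667) = 51; reading at tick 51 = 24 + 1.5*51 = 100.5000
clock 2: start=11, rate=1.5, needs 100-11 = 89; ticks = ceil(89/1.5) = ceil(59.3333) = 60; reading at tick 60 = 11 + 1.5*60 = 101.0000
clock 3: start=31, rate=1.25, needs 100-31 = 69; ticks = ceil(69/1.25) = ceil(55.2000) = 56; reading at tick 56 = 31 + 1.25*56 = 101.0000
Minimum tick count = 48; winners = [0]; smallest index = 0

Answer: 0 48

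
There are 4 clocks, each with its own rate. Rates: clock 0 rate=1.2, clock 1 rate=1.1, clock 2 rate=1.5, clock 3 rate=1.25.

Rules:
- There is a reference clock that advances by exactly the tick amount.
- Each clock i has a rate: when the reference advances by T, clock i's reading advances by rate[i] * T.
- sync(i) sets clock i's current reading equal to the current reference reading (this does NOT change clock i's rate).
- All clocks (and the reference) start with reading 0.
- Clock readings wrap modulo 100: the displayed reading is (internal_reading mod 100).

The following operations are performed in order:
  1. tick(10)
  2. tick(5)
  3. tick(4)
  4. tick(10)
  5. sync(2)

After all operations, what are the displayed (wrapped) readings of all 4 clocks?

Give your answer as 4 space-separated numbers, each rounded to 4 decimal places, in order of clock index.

Answer: 34.8000 31.9000 29.0000 36.2500

Derivation:
After op 1 tick(10): ref=10.0000 raw=[12.0000 11.0000 15.0000 12.5000]
After op 2 tick(5): ref=15.0000 raw=[18.0000 16.5000 22.5000 18.7500]
After op 3 tick(4): ref=19.0000 raw=[22.8000 20.9000 28.5000 23.7500]
After op 4 tick(10): ref=29.0000 raw=[34.8000 31.9000 43.5000 36.2500]
After op 5 sync(2): ref=29.0000 raw=[34.8000 31.9000 29.0000 36.2500]
Wrap final raw readings (mod 100): 34.8000 mod 100 = 34.8000; 31.9000 mod 100 = 31.9000; 29.0000 mod 100 = 29.0000; 36.2500 mod 100 = 36.2500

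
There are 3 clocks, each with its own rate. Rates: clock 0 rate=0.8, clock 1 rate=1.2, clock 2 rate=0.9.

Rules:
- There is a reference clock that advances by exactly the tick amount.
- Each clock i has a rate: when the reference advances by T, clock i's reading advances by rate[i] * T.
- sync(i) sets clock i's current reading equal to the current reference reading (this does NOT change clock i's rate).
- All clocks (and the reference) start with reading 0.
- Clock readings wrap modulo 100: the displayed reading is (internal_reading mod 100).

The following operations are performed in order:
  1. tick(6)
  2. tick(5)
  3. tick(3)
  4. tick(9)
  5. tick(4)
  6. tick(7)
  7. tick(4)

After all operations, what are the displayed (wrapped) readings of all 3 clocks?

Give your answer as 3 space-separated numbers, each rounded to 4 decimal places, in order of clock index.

After op 1 tick(6): ref=6.0000 raw=[4.8000 7.2000 5.4000]
After op 2 tick(5): ref=11.0000 raw=[8.8000 13.2000 9.9000]
After op 3 tick(3): ref=14.0000 raw=[11.2000 16.8000 12.6000]
After op 4 tick(9): ref=23.0000 raw=[18.4000 27.6000 20.7000]
After op 5 tick(4): ref=27.0000 raw=[21.6000 32.4000 24.3000]
After op 6 tick(7): ref=34.0000 raw=[27.2000 40.8000 30.6000]
After op 7 tick(4): ref=38.0000 raw=[30.4000 45.6000 34.2000]
Wrap final raw readings (mod 100): 30.4000 mod 100 = 30.4000; 45.6000 mod 100 = 45.6000; 34.2000 mod 100 = 34.2000

Answer: 30.4000 45.6000 34.2000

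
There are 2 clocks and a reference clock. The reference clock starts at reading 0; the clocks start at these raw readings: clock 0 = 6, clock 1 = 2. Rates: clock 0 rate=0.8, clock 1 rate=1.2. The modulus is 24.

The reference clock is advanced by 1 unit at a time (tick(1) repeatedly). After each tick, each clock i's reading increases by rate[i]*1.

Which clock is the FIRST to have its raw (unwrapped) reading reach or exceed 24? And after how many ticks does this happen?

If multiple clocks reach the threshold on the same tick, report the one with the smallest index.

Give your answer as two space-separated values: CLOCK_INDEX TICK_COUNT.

Answer: 1 19

Derivation:
clock 0: start=6, rate=0.8, needs 24-6 = 18; ticks = ceil(18/0.8) = ceil(22.5000) = 23; reading at tick 23 = 6 + 0.8*23 = 24.4000
clock 1: start=2, rate=1.2, needs 24-2 = 22; ticks = ceil(22/1.2) = ceil(18.3333) = 19; reading at tick 19 = 2 + 1.2*19 = 24.8000
Minimum tick count = 19; winners = [1]; smallest index = 1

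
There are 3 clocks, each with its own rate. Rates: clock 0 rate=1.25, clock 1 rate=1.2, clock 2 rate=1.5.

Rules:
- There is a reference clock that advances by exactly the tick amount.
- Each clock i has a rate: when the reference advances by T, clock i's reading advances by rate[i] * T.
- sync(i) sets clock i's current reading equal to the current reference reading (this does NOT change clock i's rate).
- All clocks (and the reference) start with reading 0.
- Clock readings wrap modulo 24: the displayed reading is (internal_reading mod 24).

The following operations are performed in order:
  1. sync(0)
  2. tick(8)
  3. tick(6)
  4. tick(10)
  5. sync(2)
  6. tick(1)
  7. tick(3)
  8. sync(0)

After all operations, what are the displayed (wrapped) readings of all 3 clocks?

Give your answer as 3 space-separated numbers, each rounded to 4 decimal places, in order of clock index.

Answer: 4.0000 9.6000 6.0000

Derivation:
After op 1 sync(0): ref=0.0000 raw=[0.0000 0.0000 0.0000]
After op 2 tick(8): ref=8.0000 raw=[10.0000 9.6000 12.0000]
After op 3 tick(6): ref=14.0000 raw=[17.5000 16.8000 21.0000]
After op 4 tick(10): ref=24.0000 raw=[30.0000 28.8000 36.0000]
After op 5 sync(2): ref=24.0000 raw=[30.0000 28.8000 24.0000]
After op 6 tick(1): ref=25.0000 raw=[31.2500 30.0000 25.5000]
After op 7 tick(3): ref=28.0000 raw=[35.0000 33.6000 30.0000]
After op 8 sync(0): ref=28.0000 raw=[28.0000 33.6000 30.0000]
Wrap final raw readings (mod 24): 28.0000 mod 24 = 4.0000; 33.6000 mod 24 = 9.6000; 30.0000 mod 24 = 6.0000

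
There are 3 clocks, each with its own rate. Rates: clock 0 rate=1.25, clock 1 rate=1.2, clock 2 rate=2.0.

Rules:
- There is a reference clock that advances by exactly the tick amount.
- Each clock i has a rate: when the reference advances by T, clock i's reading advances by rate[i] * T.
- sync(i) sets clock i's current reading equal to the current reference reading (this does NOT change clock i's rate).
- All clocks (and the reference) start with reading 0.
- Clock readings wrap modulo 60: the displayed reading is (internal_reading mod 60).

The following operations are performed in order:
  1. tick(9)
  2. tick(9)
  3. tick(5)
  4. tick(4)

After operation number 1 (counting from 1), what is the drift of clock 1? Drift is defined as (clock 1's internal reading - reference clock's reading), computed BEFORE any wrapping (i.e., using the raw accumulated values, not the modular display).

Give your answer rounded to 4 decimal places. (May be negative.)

After op 1 tick(9): ref=9.0000 raw=[11.2500 10.8000 18.0000]
Drift of clock 1 after op 1: 10.8000 - 9.0000 = 1.8000

Answer: 1.8000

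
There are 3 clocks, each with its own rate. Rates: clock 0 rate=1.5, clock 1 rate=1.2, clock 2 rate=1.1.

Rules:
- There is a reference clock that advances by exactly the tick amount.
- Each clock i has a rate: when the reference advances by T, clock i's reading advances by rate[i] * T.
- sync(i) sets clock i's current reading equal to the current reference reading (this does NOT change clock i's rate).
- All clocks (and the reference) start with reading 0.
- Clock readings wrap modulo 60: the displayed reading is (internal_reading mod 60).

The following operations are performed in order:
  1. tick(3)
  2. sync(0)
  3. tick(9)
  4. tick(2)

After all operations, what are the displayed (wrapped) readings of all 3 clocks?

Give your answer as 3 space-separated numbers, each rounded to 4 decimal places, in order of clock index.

After op 1 tick(3): ref=3.0000 raw=[4.5000 3.6000 3.3000]
After op 2 sync(0): ref=3.0000 raw=[3.0000 3.6000 3.3000]
After op 3 tick(9): ref=12.0000 raw=[16.5000 14.4000 13.2000]
After op 4 tick(2): ref=14.0000 raw=[19.5000 16.8000 15.4000]
Wrap final raw readings (mod 60): 19.5000 mod 60 = 19.5000; 16.8000 mod 60 = 16.8000; 15.4000 mod 60 = 15.4000

Answer: 19.5000 16.8000 15.4000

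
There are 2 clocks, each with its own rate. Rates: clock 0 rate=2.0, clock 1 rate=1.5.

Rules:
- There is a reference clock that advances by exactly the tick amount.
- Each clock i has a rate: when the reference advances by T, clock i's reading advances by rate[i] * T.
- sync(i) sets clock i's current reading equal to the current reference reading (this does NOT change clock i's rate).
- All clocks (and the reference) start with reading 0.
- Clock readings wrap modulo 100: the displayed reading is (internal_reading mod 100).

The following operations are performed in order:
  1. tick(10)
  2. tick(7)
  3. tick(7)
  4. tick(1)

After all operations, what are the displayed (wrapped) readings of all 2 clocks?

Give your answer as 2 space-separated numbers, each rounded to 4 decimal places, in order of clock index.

Answer: 50.0000 37.5000

Derivation:
After op 1 tick(10): ref=10.0000 raw=[20.0000 15.0000]
After op 2 tick(7): ref=17.0000 raw=[34.0000 25.5000]
After op 3 tick(7): ref=24.0000 raw=[48.0000 36.0000]
After op 4 tick(1): ref=25.0000 raw=[50.0000 37.5000]
Wrap final raw readings (mod 100): 50.0000 mod 100 = 50.0000; 37.5000 mod 100 = 37.5000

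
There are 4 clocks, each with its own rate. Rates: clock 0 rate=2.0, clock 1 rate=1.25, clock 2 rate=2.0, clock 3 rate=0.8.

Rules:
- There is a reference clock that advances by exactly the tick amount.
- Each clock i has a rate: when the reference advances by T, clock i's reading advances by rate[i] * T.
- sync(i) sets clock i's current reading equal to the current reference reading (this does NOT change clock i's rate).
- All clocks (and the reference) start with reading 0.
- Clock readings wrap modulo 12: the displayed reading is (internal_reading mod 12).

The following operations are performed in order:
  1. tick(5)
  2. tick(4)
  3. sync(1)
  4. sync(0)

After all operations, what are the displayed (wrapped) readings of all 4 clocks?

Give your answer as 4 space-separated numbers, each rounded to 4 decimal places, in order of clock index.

After op 1 tick(5): ref=5.0000 raw=[10.0000 6.2500 10.0000 4.0000]
After op 2 tick(4): ref=9.0000 raw=[18.0000 11.2500 18.0000 7.2000]
After op 3 sync(1): ref=9.0000 raw=[18.0000 9.0000 18.0000 7.2000]
After op 4 sync(0): ref=9.0000 raw=[9.0000 9.0000 18.0000 7.2000]
Wrap final raw readings (mod 12): 9.0000 mod 12 = 9.0000; 9.0000 mod 12 = 9.0000; 18.0000 mod 12 = 6.0000; 7.2000 mod 12 = 7.2000

Answer: 9.0000 9.0000 6.0000 7.2000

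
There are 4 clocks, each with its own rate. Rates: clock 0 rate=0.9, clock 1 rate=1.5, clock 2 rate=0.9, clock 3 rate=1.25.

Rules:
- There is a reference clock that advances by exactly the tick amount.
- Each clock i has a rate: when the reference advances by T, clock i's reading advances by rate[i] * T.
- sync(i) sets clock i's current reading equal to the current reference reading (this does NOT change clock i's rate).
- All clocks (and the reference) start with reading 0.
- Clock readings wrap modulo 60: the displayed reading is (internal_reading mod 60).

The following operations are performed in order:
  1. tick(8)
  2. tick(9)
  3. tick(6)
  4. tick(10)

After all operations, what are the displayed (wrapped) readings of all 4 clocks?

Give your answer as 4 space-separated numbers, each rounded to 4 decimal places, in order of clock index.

After op 1 tick(8): ref=8.0000 raw=[7.2000 12.0000 7.2000 10.0000]
After op 2 tick(9): ref=17.0000 raw=[15.3000 25.5000 15.3000 21.2500]
After op 3 tick(6): ref=23.0000 raw=[20.7000 34.5000 20.7000 28.7500]
After op 4 tick(10): ref=33.0000 raw=[29.7000 49.5000 29.7000 41.2500]
Wrap final raw readings (mod 60): 29.7000 mod 60 = 29.7000; 49.5000 mod 60 = 49.5000; 29.7000 mod 60 = 29.7000; 41.2500 mod 60 = 41.2500

Answer: 29.7000 49.5000 29.7000 41.2500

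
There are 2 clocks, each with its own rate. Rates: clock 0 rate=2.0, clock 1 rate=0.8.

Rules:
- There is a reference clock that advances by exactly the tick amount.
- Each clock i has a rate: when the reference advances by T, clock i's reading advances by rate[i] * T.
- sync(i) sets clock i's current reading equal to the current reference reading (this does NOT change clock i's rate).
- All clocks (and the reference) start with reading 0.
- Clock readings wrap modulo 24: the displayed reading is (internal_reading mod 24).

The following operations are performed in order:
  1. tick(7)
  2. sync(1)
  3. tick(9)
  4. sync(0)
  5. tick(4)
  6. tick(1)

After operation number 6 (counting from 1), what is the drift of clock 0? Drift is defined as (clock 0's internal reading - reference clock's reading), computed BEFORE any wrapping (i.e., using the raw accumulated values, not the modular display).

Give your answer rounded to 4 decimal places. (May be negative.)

Answer: 5.0000

Derivation:
After op 1 tick(7): ref=7.0000 raw=[14.0000 5.6000]
After op 2 sync(1): ref=7.0000 raw=[14.0000 7.0000]
After op 3 tick(9): ref=16.0000 raw=[32.0000 14.2000]
After op 4 sync(0): ref=16.0000 raw=[16.0000 14.2000]
After op 5 tick(4): ref=20.0000 raw=[24.0000 17.4000]
After op 6 tick(1): ref=21.0000 raw=[26.0000 18.2000]
Drift of clock 0 after op 6: 26.0000 - 21.0000 = 5.0000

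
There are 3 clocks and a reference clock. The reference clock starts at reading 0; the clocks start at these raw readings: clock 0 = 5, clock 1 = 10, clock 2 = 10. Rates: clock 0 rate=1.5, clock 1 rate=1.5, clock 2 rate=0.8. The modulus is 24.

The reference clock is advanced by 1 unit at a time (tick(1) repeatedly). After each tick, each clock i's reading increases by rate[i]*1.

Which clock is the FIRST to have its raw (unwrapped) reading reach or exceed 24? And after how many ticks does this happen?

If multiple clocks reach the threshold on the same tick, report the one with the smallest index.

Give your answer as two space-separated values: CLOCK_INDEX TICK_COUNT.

Answer: 1 10

Derivation:
clock 0: start=5, rate=1.5, needs 24-5 = 19; ticks = ceil(19/1.5) = ceil(12.6667) = 13; reading at tick 13 = 5 + 1.5*13 = 24.5000
clock 1: start=10, rate=1.5, needs 24-10 = 14; ticks = ceil(14/1.5) = ceil(9.3333) = 10; reading at tick 10 = 10 + 1.5*10 = 25.0000
clock 2: start=10, rate=0.8, needs 24-10 = 14; ticks = ceil(14/0.8) = ceil(17.5000) = 18; reading at tick 18 = 10 + 0.8*18 = 24.4000
Minimum tick count = 10; winners = [1]; smallest index = 1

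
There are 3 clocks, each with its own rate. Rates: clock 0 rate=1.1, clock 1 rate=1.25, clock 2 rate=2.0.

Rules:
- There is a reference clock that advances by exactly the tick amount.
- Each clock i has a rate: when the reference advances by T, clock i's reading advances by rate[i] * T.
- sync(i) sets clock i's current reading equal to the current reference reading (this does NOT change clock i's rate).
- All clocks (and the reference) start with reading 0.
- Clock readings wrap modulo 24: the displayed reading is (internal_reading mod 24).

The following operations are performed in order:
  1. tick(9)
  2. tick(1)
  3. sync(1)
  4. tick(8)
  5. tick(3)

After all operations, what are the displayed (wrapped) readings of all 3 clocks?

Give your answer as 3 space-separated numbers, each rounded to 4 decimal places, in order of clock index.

After op 1 tick(9): ref=9.0000 raw=[9.9000 11.2500 18.0000]
After op 2 tick(1): ref=10.0000 raw=[11.0000 12.5000 20.0000]
After op 3 sync(1): ref=10.0000 raw=[11.0000 10.0000 20.0000]
After op 4 tick(8): ref=18.0000 raw=[19.8000 20.0000 36.0000]
After op 5 tick(3): ref=21.0000 raw=[23.1000 23.7500 42.0000]
Wrap final raw readings (mod 24): 23.1000 mod 24 = 23.1000; 23.7500 mod 24 = 23.7500; 42.0000 mod 24 = 18.0000

Answer: 23.1000 23.7500 18.0000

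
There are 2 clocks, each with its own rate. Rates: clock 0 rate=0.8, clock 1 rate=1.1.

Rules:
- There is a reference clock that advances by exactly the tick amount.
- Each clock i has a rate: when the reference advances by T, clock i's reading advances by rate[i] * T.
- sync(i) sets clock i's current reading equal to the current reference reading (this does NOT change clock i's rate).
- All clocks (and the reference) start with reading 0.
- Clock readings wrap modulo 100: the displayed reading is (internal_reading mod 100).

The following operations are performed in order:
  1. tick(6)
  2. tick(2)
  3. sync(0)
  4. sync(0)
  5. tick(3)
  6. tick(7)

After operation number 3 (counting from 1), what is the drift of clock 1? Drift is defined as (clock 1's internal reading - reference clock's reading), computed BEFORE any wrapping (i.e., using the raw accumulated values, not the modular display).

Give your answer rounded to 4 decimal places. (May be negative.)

After op 1 tick(6): ref=6.0000 raw=[4.8000 6.6000]
After op 2 tick(2): ref=8.0000 raw=[6.4000 8.8000]
After op 3 sync(0): ref=8.0000 raw=[8.0000 8.8000]
Drift of clock 1 after op 3: 8.8000 - 8.0000 = 0.8000

Answer: 0.8000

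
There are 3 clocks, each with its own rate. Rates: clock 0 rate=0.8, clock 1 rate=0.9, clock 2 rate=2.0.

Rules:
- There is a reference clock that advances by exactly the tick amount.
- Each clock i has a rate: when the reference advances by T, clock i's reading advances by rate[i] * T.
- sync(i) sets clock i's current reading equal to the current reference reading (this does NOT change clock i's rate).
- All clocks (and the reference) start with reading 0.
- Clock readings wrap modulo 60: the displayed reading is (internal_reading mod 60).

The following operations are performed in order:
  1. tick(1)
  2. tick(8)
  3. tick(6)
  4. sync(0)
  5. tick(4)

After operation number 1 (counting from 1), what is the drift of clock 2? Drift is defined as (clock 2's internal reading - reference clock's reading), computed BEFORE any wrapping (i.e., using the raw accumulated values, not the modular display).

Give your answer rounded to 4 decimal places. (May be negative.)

After op 1 tick(1): ref=1.0000 raw=[0.8000 0.9000 2.0000]
Drift of clock 2 after op 1: 2.0000 - 1.0000 = 1.0000

Answer: 1.0000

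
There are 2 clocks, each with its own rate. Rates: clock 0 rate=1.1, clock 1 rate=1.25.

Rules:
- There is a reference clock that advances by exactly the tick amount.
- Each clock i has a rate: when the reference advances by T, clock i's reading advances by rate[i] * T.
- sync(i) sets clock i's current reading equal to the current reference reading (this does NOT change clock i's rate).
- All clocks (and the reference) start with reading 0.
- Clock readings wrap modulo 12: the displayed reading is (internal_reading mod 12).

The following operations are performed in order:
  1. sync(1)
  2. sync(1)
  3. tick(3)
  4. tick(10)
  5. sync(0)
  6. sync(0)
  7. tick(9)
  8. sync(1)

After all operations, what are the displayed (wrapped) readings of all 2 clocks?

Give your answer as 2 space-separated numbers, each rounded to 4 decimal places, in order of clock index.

After op 1 sync(1): ref=0.0000 raw=[0.0000 0.0000]
After op 2 sync(1): ref=0.0000 raw=[0.0000 0.0000]
After op 3 tick(3): ref=3.0000 raw=[3.3000 3.7500]
After op 4 tick(10): ref=13.0000 raw=[14.3000 16.2500]
After op 5 sync(0): ref=13.0000 raw=[13.0000 16.2500]
After op 6 sync(0): ref=13.0000 raw=[13.0000 16.2500]
After op 7 tick(9): ref=22.0000 raw=[22.9000 27.5000]
After op 8 sync(1): ref=22.0000 raw=[22.9000 22.0000]
Wrap final raw readings (mod 12): 22.9000 mod 12 = 10.9000; 22.0000 mod 12 = 10.0000

Answer: 10.9000 10.0000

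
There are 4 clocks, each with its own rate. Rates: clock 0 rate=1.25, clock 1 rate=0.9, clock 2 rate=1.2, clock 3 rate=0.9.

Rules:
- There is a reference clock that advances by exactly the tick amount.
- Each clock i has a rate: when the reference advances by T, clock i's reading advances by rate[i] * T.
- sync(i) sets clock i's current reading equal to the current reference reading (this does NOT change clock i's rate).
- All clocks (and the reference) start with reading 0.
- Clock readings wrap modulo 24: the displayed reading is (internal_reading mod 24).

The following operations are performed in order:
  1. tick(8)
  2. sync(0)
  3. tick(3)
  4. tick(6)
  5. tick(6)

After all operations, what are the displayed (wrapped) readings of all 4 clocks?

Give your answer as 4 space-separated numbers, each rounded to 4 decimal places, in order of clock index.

After op 1 tick(8): ref=8.0000 raw=[10.0000 7.2000 9.6000 7.2000]
After op 2 sync(0): ref=8.0000 raw=[8.0000 7.2000 9.6000 7.2000]
After op 3 tick(3): ref=11.0000 raw=[11.7500 9.9000 13.2000 9.9000]
After op 4 tick(6): ref=17.0000 raw=[19.2500 15.3000 20.4000 15.3000]
After op 5 tick(6): ref=23.0000 raw=[26.7500 20.7000 27.6000 20.7000]
Wrap final raw readings (mod 24): 26.7500 mod 24 = 2.7500; 20.7000 mod 24 = 20.7000; 27.6000 mod 24 = 3.6000; 20.7000 mod 24 = 20.7000

Answer: 2.7500 20.7000 3.6000 20.7000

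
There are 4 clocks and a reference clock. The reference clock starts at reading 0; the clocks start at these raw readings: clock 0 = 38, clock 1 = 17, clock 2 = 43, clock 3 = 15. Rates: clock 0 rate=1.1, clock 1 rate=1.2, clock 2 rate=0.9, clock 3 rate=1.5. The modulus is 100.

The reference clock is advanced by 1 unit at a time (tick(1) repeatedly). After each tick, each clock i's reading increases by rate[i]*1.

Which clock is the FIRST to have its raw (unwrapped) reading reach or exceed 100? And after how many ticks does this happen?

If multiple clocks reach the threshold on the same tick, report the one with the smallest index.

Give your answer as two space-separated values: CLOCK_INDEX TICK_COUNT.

clock 0: start=38, rate=1.1, needs 100-38 = 62; ticks = ceil(62/1.1) = ceil(56.3636) = 57; reading at tick 57 = 38 + 1.1*57 = 100.7000
clock 1: start=17, rate=1.2, needs 100-17 = 83; ticks = ceil(83/1.2) = ceil(69.1667) = 70; reading at tick 70 = 17 + 1.2*70 = 101.0000
clock 2: start=43, rate=0.9, needs 100-43 = 57; ticks = ceil(57/0.9) = ceil(63.3333) = 64; reading at tick 64 = 43 + 0.9*64 = 100.6000
clock 3: start=15, rate=1.5, needs 100-15 = 85; ticks = ceil(85/1.5) = ceil(56.6667) = 57; reading at tick 57 = 15 + 1.5*57 = 100.5000
Minimum tick count = 57; winners = [0, 3]; smallest index = 0

Answer: 0 57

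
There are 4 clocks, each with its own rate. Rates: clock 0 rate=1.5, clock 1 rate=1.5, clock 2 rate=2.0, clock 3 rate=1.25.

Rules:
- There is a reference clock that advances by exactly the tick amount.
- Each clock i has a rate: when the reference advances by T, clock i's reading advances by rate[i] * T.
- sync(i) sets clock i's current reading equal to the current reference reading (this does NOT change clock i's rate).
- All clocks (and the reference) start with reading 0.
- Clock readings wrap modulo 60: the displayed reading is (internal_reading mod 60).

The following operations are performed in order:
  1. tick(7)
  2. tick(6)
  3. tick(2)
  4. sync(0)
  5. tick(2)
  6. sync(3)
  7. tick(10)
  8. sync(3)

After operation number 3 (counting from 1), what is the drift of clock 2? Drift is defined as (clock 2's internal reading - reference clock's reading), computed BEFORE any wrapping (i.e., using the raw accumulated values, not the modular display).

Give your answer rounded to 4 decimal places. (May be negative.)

Answer: 15.0000

Derivation:
After op 1 tick(7): ref=7.0000 raw=[10.5000 10.5000 14.0000 8.7500]
After op 2 tick(6): ref=13.0000 raw=[19.5000 19.5000 26.0000 16.2500]
After op 3 tick(2): ref=15.0000 raw=[22.5000 22.5000 30.0000 18.7500]
Drift of clock 2 after op 3: 30.0000 - 15.0000 = 15.0000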